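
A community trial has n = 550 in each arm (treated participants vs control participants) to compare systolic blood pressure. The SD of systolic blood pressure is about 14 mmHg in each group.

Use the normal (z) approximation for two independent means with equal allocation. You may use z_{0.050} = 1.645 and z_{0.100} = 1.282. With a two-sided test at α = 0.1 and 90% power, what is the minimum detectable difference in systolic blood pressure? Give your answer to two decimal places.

δ = (z_{α/2} + z_β) · √((σ₁²+σ₂²)/n)
  = (1.645 + 1.282) · √(392/550)
  = 2.927 · √0.71273
  = 2.927 · 0.8442
  = 2.4711

Minimum detectable difference ≈ 2.47 mmHg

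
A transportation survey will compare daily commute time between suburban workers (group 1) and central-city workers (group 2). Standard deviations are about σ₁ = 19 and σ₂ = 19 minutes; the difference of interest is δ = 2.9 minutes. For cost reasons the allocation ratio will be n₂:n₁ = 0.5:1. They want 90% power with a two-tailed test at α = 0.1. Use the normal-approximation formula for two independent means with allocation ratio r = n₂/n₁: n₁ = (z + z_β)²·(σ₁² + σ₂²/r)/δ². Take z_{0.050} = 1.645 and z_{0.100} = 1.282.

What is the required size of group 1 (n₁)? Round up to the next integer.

n₁ = 1104

n₁ = (z_{α/2} + z_β)² · (σ₁² + σ₂²/r) / δ²
   = (1.645 + 1.282)² · (19² + 19²/0.5) / 2.9²
   = 8.5673 · (361 + 722) / 8.41
   = 8.5673 · 1083 / 8.41
   = 1103.26
Round up → n₁ = 1104; n₂ = r·n₁ = 0.5 × 1104 = 552.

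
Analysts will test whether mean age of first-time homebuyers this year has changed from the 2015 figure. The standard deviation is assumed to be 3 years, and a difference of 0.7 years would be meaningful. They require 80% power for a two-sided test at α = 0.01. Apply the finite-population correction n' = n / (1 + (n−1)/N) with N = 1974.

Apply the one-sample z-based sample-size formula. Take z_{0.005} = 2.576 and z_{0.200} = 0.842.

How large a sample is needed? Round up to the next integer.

n = 194

n = (z_{α/2} + z_β)² · σ² / δ²
  = (2.576 + 0.842)² · 3² / 0.7²
  = 11.6827 · 9 / 0.49
  = 214.58
Finite-population correction (N = 1974): 214.58 / (1 + (214.58 − 1)/1974) = 193.63.
Round up → n = 194.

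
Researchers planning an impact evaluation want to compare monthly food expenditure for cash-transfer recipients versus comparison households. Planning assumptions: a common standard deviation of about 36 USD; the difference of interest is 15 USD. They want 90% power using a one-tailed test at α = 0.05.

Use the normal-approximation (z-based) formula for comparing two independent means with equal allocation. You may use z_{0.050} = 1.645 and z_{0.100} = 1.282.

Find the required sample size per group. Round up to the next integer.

n = 99 per group

n = (z_α + z_β)² · (σ₁² + σ₂²) / δ²
  = (1.645 + 1.282)² · (2·36² = 2592) / 15²
  = 8.5673 · 2592 / 225
  = 98.70
Round up → n = 99 per group.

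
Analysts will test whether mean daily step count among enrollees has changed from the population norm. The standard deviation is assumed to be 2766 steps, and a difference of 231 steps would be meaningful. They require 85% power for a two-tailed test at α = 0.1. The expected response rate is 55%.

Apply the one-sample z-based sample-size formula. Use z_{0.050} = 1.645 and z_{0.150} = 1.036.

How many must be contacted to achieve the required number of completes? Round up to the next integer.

n = (z_{α/2} + z_β)² · σ² / δ²
  = (1.645 + 1.036)² · 2766² / 231²
  = 7.1878 · 7650756 / 53361
  = 1030.56
Adjust for 55% response: 1030.56 / 0.55 = 1873.75.
Round up → n = 1874.

n = 1874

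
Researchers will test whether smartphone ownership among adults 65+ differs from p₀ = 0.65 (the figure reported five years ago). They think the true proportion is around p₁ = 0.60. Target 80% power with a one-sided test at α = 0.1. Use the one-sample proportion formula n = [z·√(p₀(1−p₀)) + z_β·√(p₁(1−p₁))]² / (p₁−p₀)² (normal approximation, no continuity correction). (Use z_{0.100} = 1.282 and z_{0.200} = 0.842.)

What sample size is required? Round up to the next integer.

n = [z_α·√(p₀q₀) + z_β·√(p₁q₁)]² / (p₁ − p₀)²
  = [1.282·√(0.65·0.35) + 0.842·√(0.60·0.40)]² / (-0.05)²
  = [1.282·0.4770 + 0.842·0.4899]² / 0.0025
  = [1.0240]² / 0.0025
  = 419.41
Round up → n = 420.

n = 420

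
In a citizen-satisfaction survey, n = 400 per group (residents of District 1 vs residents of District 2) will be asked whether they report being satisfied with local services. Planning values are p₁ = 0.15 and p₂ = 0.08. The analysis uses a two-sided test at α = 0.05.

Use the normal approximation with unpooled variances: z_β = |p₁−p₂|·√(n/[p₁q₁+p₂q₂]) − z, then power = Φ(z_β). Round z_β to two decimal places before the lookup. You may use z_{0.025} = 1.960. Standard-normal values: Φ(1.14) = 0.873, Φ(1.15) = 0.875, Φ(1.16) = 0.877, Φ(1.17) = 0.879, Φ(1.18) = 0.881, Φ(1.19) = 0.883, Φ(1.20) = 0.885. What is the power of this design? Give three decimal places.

Power ≈ 0.877

z_β = |p₁−p₂|·√(n/[p₁q₁+p₂q₂]) − z_{α/2}
    = 0.07 · √(400/0.2011) − 1.960
    = 0.07 · 44.5989 − 1.960
    = 3.1219 − 1.960 = 1.1619 → 1.16
Power = Φ(1.16) = 0.877.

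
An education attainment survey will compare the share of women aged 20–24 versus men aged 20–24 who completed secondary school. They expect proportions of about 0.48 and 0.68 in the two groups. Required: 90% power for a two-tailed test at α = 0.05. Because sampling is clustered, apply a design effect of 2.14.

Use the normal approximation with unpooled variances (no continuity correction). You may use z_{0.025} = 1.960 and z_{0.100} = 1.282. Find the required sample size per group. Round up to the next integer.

n = 263 per group

n = (z_{α/2} + z_β)² · [p₁(1−p₁) + p₂(1−p₂)] / (p₁ − p₂)²
  = (1.960 + 1.282)² · (0.48·0.52 + 0.68·0.32) / (-0.20)²
  = (3.242)² · (0.2496 + 0.2176) / 0.0400
  = 10.5106 · 0.4672 / 0.0400
  = 122.76
Design effect: 2.14 × 122.76 = 262.71.
Round up → n = 263 per group.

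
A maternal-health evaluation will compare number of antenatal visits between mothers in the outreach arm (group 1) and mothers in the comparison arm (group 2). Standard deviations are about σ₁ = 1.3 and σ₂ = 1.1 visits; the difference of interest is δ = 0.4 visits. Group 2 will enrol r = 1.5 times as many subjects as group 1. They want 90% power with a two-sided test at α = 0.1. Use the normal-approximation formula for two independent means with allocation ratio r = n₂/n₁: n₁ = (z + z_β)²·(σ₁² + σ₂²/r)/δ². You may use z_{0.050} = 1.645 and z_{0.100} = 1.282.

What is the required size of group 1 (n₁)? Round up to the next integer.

n₁ = (z_{α/2} + z_β)² · (σ₁² + σ₂²/r) / δ²
   = (1.645 + 1.282)² · (1.3² + 1.1²/1.5) / 0.4²
   = 8.5673 · (1.69 + 0.80667) / 0.16
   = 8.5673 · 2.4967 / 0.16
   = 133.69
Round up → n₁ = 134; n₂ = r·n₁ = 1.5 × 134 = 201.

n₁ = 134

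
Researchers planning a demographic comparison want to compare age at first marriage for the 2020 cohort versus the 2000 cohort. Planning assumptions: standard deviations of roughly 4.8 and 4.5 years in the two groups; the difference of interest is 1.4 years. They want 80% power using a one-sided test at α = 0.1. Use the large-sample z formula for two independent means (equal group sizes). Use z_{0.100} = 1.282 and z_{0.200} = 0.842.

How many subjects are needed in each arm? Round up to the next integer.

n = (z_α + z_β)² · (σ₁² + σ₂²) / δ²
  = (1.282 + 0.842)² · (4.8² + 4.5² = 43.29) / 1.4²
  = 4.5114 · 43.29 / 1.96
  = 99.64
Round up → n = 100 per group.

n = 100 per group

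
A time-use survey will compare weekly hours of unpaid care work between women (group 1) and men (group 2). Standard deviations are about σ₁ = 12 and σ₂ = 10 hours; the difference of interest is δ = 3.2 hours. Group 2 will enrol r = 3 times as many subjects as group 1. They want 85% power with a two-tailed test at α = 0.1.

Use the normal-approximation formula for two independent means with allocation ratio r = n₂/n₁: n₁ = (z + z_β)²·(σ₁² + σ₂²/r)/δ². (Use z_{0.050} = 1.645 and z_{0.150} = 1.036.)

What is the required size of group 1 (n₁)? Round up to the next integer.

n₁ = 125

n₁ = (z_{α/2} + z_β)² · (σ₁² + σ₂²/r) / δ²
   = (1.645 + 1.036)² · (12² + 10²/3) / 3.2²
   = 7.1878 · (144 + 33.3333) / 10.24
   = 7.1878 · 177.3333 / 10.24
   = 124.48
Round up → n₁ = 125; n₂ = r·n₁ = 3 × 125 = 375.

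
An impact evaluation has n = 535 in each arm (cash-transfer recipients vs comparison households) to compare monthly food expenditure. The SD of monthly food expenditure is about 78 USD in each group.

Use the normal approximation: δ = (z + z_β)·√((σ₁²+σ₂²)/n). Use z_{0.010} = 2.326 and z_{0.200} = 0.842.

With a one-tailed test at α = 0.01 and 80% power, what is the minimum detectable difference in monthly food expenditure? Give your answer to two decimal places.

δ = (z_α + z_β) · √((σ₁²+σ₂²)/n)
  = (2.326 + 0.842) · √(12168/535)
  = 3.168 · √22.7439
  = 3.168 · 4.7691
  = 15.1084

Minimum detectable difference ≈ 15.11 USD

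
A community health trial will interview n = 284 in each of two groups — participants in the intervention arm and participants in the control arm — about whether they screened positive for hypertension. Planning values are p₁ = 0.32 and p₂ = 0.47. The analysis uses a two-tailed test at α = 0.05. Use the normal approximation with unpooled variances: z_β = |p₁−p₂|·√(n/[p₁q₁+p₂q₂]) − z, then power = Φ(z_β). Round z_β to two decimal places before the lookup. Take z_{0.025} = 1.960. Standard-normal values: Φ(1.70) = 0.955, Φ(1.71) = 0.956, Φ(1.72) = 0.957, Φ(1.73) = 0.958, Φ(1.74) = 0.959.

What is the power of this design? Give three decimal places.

z_β = |p₁−p₂|·√(n/[p₁q₁+p₂q₂]) − z_{α/2}
    = 0.15 · √(284/0.4667) − 1.960
    = 0.15 · 24.6684 − 1.960
    = 3.7003 − 1.960 = 1.7403 → 1.74
Power = Φ(1.74) = 0.959.

Power ≈ 0.959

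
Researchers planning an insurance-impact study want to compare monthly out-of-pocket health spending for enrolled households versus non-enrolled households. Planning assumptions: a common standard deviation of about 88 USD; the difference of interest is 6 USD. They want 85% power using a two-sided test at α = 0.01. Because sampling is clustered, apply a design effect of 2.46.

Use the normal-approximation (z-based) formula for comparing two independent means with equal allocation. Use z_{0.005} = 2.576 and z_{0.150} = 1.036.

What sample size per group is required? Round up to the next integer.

n = 13808 per group

n = (z_{α/2} + z_β)² · (σ₁² + σ₂²) / δ²
  = (2.576 + 1.036)² · (2·88² = 15488) / 6²
  = 13.0465 · 15488 / 36
  = 5612.91
Design effect: 2.46 × 5612.91 = 13807.77.
Round up → n = 13808 per group.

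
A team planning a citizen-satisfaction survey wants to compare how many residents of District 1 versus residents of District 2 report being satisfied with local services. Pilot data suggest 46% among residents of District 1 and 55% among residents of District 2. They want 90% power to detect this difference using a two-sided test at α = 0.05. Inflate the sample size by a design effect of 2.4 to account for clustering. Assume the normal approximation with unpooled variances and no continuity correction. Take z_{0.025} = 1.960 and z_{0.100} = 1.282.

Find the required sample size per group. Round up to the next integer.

n = 1545 per group

n = (z_{α/2} + z_β)² · [p₁(1−p₁) + p₂(1−p₂)] / (p₁ − p₂)²
  = (1.960 + 1.282)² · (0.46·0.54 + 0.55·0.45) / (-0.09)²
  = (3.242)² · (0.2484 + 0.2475) / 0.0081
  = 10.5106 · 0.4959 / 0.0081
  = 643.48
Design effect: 2.4 × 643.48 = 1544.35.
Round up → n = 1545 per group.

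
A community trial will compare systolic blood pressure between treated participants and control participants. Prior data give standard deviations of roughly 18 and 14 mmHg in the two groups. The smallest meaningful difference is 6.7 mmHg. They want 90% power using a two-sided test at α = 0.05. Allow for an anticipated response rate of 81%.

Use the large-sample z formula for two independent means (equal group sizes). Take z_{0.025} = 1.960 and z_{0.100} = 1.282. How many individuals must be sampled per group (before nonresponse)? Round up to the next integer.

n = (z_{α/2} + z_β)² · (σ₁² + σ₂²) / δ²
  = (1.960 + 1.282)² · (18² + 14² = 520) / 6.7²
  = 10.5106 · 520 / 44.89
  = 121.75
Adjust for 81% response: 121.75 / 0.81 = 150.31.
Round up → n = 151 per group.

n = 151 per group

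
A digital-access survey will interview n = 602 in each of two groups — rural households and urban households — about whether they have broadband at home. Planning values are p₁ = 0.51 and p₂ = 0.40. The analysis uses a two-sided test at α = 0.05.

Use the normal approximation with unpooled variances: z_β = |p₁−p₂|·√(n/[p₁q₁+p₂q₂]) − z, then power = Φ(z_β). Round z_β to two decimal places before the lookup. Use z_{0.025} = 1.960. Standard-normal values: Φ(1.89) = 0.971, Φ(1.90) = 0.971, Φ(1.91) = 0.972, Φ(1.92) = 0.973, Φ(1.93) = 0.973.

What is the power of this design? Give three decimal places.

Power ≈ 0.971

z_β = |p₁−p₂|·√(n/[p₁q₁+p₂q₂]) − z_{α/2}
    = 0.11 · √(602/0.4899) − 1.960
    = 0.11 · 35.0546 − 1.960
    = 3.8560 − 1.960 = 1.8960 → 1.90
Power = Φ(1.90) = 0.971.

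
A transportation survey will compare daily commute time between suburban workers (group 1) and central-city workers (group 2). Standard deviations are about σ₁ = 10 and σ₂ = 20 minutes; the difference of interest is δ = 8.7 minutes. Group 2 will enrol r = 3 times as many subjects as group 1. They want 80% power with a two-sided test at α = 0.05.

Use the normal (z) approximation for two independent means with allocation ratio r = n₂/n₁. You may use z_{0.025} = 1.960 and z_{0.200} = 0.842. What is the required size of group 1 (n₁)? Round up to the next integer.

n₁ = (z_{α/2} + z_β)² · (σ₁² + σ₂²/r) / δ²
   = (1.960 + 0.842)² · (10² + 20²/3) / 8.7²
   = 7.8512 · (100 + 133.3333) / 75.69
   = 7.8512 · 233.3333 / 75.69
   = 24.20
Round up → n₁ = 25; n₂ = r·n₁ = 3 × 25 = 75.

n₁ = 25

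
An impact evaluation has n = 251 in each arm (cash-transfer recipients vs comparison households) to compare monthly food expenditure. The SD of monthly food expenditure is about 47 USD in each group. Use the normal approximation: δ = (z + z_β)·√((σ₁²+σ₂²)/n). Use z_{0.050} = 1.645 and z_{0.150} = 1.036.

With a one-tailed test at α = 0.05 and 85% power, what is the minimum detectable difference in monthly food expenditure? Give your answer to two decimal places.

Minimum detectable difference ≈ 11.25 USD

δ = (z_α + z_β) · √((σ₁²+σ₂²)/n)
  = (1.645 + 1.036) · √(4418/251)
  = 2.681 · √17.6016
  = 2.681 · 4.1954
  = 11.2479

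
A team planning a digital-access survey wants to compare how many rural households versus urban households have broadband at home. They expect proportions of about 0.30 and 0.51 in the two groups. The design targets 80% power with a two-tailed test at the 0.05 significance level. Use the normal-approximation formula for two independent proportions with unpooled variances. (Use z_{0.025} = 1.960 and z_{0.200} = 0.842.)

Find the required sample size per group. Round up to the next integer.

n = 82 per group

n = (z_{α/2} + z_β)² · [p₁(1−p₁) + p₂(1−p₂)] / (p₁ − p₂)²
  = (1.960 + 0.842)² · (0.30·0.70 + 0.51·0.49) / (-0.21)²
  = (2.802)² · (0.2100 + 0.2499) / 0.0441
  = 7.8512 · 0.4599 / 0.0441
  = 81.88
Round up → n = 82 per group.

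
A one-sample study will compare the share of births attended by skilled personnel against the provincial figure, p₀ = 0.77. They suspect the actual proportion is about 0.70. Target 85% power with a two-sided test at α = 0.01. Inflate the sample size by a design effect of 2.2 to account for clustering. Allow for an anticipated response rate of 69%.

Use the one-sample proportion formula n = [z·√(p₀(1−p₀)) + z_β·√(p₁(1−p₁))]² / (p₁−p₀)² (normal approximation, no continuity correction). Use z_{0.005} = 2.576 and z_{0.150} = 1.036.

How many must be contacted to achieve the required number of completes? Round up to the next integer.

n = [z_{α/2}·√(p₀q₀) + z_β·√(p₁q₁)]² / (p₁ − p₀)²
  = [2.576·√(0.77·0.23) + 1.036·√(0.70·0.30)]² / (-0.07)²
  = [2.576·0.4208 + 1.036·0.4583]² / 0.0049
  = [1.5588]² / 0.0049
  = 495.90
Design effect: 2.2 × 495.90 = 1090.98.
Adjust for 69% response: 1090.98 / 0.69 = 1581.14.
Round up → n = 1582.

n = 1582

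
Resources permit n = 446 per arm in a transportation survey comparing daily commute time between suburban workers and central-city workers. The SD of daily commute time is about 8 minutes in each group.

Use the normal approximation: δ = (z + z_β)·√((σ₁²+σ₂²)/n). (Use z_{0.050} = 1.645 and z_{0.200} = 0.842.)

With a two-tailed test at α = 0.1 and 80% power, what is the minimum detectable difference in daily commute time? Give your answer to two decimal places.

Minimum detectable difference ≈ 1.33 minutes

δ = (z_{α/2} + z_β) · √((σ₁²+σ₂²)/n)
  = (1.645 + 0.842) · √(128/446)
  = 2.487 · √0.287
  = 2.487 · 0.5357
  = 1.3323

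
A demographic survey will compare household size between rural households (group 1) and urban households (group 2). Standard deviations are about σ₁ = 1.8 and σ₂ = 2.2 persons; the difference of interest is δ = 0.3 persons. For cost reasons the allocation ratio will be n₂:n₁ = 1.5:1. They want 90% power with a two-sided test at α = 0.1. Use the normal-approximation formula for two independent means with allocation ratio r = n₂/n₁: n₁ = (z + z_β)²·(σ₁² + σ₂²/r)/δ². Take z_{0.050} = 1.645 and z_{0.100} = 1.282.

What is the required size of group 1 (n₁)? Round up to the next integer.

n₁ = 616

n₁ = (z_{α/2} + z_β)² · (σ₁² + σ₂²/r) / δ²
   = (1.645 + 1.282)² · (1.8² + 2.2²/1.5) / 0.3²
   = 8.5673 · (3.24 + 3.2267) / 0.09
   = 8.5673 · 6.4667 / 0.09
   = 615.58
Round up → n₁ = 616; n₂ = r·n₁ = 1.5 × 616 = 924.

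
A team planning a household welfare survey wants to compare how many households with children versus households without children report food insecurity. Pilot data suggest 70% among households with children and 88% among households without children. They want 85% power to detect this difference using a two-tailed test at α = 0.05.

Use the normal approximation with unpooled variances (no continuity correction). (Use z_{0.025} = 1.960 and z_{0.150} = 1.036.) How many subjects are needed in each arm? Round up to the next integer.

n = (z_{α/2} + z_β)² · [p₁(1−p₁) + p₂(1−p₂)] / (p₁ − p₂)²
  = (1.960 + 1.036)² · (0.70·0.30 + 0.88·0.12) / (-0.18)²
  = (2.996)² · (0.2100 + 0.1056) / 0.0324
  = 8.9760 · 0.3156 / 0.0324
  = 87.43
Round up → n = 88 per group.

n = 88 per group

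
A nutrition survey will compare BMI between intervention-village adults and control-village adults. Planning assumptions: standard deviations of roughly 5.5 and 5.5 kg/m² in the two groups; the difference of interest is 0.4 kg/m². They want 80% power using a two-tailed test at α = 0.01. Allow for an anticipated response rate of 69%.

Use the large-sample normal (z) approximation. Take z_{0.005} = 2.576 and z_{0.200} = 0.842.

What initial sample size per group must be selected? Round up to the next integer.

n = 6403 per group

n = (z_{α/2} + z_β)² · (σ₁² + σ₂²) / δ²
  = (2.576 + 0.842)² · (5.5² + 5.5² = 60.5) / 0.4²
  = 11.6827 · 60.5 / 0.16
  = 4417.53
Adjust for 69% response: 4417.53 / 0.69 = 6402.22.
Round up → n = 6403 per group.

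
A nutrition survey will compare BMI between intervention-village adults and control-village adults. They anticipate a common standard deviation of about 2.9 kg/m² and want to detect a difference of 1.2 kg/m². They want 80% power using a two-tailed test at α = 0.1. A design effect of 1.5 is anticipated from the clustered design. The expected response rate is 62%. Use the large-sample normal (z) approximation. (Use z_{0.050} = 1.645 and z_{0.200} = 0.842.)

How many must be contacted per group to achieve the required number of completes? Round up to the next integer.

n = 175 per group

n = (z_{α/2} + z_β)² · (σ₁² + σ₂²) / δ²
  = (1.645 + 0.842)² · (2·2.9² = 16.82) / 1.2²
  = 6.1852 · 16.82 / 1.44
  = 72.25
Design effect: 1.5 × 72.25 = 108.37.
Adjust for 62% response: 108.37 / 0.62 = 174.79.
Round up → n = 175 per group.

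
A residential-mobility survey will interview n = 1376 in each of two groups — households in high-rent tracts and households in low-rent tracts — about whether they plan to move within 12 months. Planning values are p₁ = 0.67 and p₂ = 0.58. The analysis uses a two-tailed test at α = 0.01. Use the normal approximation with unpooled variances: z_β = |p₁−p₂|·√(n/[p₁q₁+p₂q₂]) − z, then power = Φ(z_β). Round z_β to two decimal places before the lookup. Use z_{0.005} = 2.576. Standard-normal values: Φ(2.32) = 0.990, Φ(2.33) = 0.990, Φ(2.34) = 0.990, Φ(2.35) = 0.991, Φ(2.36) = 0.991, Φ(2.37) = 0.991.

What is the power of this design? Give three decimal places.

Power ≈ 0.990

z_β = |p₁−p₂|·√(n/[p₁q₁+p₂q₂]) − z_{α/2}
    = 0.09 · √(1376/0.4647) − 2.576
    = 0.09 · 54.4155 − 2.576
    = 4.8974 − 2.576 = 2.3214 → 2.32
Power = Φ(2.32) = 0.990.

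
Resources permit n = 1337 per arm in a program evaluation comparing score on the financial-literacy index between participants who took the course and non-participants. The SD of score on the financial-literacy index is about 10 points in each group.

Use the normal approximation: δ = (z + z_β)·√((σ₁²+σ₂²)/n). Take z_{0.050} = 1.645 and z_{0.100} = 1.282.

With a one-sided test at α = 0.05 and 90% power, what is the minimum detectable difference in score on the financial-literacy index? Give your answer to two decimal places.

Minimum detectable difference ≈ 1.13 points

δ = (z_α + z_β) · √((σ₁²+σ₂²)/n)
  = (1.645 + 1.282) · √(200/1337)
  = 2.927 · √0.14959
  = 2.927 · 0.3868
  = 1.1321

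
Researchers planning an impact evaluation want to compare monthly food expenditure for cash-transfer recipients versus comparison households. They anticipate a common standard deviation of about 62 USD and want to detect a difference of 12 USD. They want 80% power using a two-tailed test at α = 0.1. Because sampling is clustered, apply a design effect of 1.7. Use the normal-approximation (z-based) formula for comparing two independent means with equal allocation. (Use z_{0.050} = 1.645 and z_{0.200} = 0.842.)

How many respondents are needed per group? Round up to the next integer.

n = 562 per group

n = (z_{α/2} + z_β)² · (σ₁² + σ₂²) / δ²
  = (1.645 + 0.842)² · (2·62² = 7688) / 12²
  = 6.1852 · 7688 / 144
  = 330.22
Design effect: 1.7 × 330.22 = 561.37.
Round up → n = 562 per group.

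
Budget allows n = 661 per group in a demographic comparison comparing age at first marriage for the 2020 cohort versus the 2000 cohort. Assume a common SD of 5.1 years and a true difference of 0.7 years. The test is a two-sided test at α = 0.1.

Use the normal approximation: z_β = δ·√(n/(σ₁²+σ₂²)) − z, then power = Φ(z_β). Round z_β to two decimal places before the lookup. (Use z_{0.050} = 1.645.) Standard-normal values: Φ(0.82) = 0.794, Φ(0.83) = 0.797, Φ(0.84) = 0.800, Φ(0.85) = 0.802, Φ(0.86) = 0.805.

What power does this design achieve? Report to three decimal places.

z_β = δ·√(n/(σ₁²+σ₂²)) − z_{α/2}
    = 0.7 · √(661/52.02) − 1.645
    = 0.7 · 3.56464 − 1.645
    = 2.4952 − 1.645 = 0.8502 → 0.85
Power = Φ(0.85) = 0.802.

Power ≈ 0.802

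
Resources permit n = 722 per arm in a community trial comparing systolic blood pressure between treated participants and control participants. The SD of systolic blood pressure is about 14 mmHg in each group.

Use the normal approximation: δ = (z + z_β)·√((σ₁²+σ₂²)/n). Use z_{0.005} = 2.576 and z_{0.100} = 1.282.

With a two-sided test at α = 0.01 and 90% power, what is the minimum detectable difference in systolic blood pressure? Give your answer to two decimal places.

Minimum detectable difference ≈ 2.84 mmHg

δ = (z_{α/2} + z_β) · √((σ₁²+σ₂²)/n)
  = (2.576 + 1.282) · √(392/722)
  = 3.858 · √0.54294
  = 3.858 · 0.7368
  = 2.8427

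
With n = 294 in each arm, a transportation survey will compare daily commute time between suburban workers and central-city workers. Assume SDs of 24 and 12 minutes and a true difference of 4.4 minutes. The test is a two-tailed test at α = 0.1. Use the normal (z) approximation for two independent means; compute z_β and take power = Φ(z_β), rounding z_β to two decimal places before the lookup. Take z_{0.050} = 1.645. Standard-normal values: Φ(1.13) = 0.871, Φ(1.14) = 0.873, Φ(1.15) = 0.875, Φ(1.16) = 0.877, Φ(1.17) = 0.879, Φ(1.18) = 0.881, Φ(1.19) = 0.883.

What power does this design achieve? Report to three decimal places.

Power ≈ 0.879

z_β = δ·√(n/(σ₁²+σ₂²)) − z_{α/2}
    = 4.4 · √(294/720) − 1.645
    = 4.4 · 0.63901 − 1.645
    = 2.8116 − 1.645 = 1.1666 → 1.17
Power = Φ(1.17) = 0.879.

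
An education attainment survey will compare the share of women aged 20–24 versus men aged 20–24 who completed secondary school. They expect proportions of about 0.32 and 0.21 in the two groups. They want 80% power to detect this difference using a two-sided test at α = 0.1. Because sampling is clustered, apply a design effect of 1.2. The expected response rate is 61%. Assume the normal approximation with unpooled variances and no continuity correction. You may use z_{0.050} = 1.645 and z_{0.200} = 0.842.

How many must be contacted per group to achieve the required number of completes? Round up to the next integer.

n = (z_{α/2} + z_β)² · [p₁(1−p₁) + p₂(1−p₂)] / (p₁ − p₂)²
  = (1.645 + 0.842)² · (0.32·0.68 + 0.21·0.79) / (0.11)²
  = (2.487)² · (0.2176 + 0.1659) / 0.0121
  = 6.1852 · 0.3835 / 0.0121
  = 196.03
Design effect: 1.2 × 196.03 = 235.24.
Adjust for 61% response: 235.24 / 0.61 = 385.64.
Round up → n = 386 per group.

n = 386 per group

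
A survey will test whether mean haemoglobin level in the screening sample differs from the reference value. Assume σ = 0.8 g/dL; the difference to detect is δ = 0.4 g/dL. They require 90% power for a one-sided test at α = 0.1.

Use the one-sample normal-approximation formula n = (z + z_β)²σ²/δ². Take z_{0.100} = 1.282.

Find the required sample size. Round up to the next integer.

n = 27

n = (z_α + z_β)² · σ² / δ²
  = (1.282 + 1.282)² · 0.8² / 0.4²
  = 6.5741 · 0.64 / 0.16
  = 26.30
Round up → n = 27.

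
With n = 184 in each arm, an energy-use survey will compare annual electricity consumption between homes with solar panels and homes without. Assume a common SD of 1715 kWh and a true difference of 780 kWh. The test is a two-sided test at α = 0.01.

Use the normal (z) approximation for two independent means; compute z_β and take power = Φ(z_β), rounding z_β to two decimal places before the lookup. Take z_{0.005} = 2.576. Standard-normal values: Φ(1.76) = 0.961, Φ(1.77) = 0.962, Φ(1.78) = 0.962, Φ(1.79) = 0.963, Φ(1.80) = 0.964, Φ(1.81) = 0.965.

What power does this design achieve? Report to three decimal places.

Power ≈ 0.963

z_β = δ·√(n/(σ₁²+σ₂²)) − z_{α/2}
    = 780 · √(184/5882450) − 2.576
    = 780 · 0.00559 − 2.576
    = 4.3624 − 2.576 = 1.7864 → 1.79
Power = Φ(1.79) = 0.963.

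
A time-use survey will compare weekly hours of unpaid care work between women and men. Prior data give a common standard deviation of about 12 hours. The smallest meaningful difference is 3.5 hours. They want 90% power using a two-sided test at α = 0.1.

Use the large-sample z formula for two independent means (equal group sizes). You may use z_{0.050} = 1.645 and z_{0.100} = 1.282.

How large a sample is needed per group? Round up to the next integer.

n = 202 per group

n = (z_{α/2} + z_β)² · (σ₁² + σ₂²) / δ²
  = (1.645 + 1.282)² · (2·12² = 288) / 3.5²
  = 8.5673 · 288 / 12.25
  = 201.42
Round up → n = 202 per group.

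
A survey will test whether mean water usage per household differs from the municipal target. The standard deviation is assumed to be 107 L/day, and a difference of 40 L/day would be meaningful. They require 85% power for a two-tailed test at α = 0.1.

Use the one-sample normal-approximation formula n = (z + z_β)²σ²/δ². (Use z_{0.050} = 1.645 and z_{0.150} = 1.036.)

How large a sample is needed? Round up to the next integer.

n = (z_{α/2} + z_β)² · σ² / δ²
  = (1.645 + 1.036)² · 107² / 40²
  = 7.1878 · 11449 / 1600
  = 51.43
Round up → n = 52.

n = 52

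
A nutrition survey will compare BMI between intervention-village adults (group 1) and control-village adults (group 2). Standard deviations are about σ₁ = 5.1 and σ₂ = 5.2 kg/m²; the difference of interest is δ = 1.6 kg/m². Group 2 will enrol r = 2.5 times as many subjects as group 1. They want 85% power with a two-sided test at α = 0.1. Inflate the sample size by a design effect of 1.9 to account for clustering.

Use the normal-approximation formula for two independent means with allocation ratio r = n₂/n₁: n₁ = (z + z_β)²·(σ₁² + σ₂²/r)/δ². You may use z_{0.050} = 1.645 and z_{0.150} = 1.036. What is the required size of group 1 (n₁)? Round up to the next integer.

n₁ = (z_{α/2} + z_β)² · (σ₁² + σ₂²/r) / δ²
   = (1.645 + 1.036)² · (5.1² + 5.2²/2.5) / 1.6²
   = 7.1878 · (26.01 + 10.816) / 2.56
   = 7.1878 · 36.826 / 2.56
   = 103.40
Design effect: 1.9 × 103.40 = 196.45.
Round up → n₁ = 197; n₂ = r·n₁ = 2.5 × 197 = 493.

n₁ = 197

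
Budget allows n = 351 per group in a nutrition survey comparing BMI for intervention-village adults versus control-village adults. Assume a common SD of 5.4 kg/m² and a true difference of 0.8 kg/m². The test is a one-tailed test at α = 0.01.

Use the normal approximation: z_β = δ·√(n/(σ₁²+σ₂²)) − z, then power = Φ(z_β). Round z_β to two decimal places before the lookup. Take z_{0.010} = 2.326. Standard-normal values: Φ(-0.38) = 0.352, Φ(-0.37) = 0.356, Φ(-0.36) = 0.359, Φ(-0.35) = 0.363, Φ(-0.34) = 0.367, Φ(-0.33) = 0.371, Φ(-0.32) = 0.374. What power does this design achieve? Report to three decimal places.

Power ≈ 0.359

z_β = δ·√(n/(σ₁²+σ₂²)) − z_α
    = 0.8 · √(351/58.32) − 2.326
    = 0.8 · 2.45327 − 2.326
    = 1.9626 − 2.326 = -0.3634 → -0.36
Power = Φ(-0.36) = 0.359.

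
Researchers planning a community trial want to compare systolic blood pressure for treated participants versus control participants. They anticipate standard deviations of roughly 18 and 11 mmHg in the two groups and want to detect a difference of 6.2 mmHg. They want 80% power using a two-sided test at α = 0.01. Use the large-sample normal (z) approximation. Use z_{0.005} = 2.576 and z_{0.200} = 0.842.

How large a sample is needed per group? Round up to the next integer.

n = (z_{α/2} + z_β)² · (σ₁² + σ₂²) / δ²
  = (2.576 + 0.842)² · (18² + 11² = 445) / 6.2²
  = 11.6827 · 445 / 38.44
  = 135.24
Round up → n = 136 per group.

n = 136 per group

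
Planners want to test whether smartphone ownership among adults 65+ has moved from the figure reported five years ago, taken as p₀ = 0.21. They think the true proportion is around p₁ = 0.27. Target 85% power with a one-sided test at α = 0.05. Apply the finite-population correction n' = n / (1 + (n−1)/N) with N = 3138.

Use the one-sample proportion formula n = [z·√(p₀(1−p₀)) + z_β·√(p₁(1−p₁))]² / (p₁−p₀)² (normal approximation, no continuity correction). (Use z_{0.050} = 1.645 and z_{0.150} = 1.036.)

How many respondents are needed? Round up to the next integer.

n = [z_α·√(p₀q₀) + z_β·√(p₁q₁)]² / (p₁ − p₀)²
  = [1.645·√(0.21·0.79) + 1.036·√(0.27·0.73)]² / (0.06)²
  = [1.645·0.4073 + 1.036·0.4440]² / 0.0036
  = [1.1300]² / 0.0036
  = 354.67
Finite-population correction (N = 3138): 354.67 / (1 + (354.67 − 1)/3138) = 318.75.
Round up → n = 319.

n = 319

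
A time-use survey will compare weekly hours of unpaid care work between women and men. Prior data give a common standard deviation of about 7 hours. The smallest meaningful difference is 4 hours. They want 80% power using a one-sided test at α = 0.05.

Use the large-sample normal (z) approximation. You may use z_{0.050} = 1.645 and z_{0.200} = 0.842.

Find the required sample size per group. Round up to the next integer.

n = 38 per group

n = (z_α + z_β)² · (σ₁² + σ₂²) / δ²
  = (1.645 + 0.842)² · (2·7² = 98) / 4²
  = 6.1852 · 98 / 16
  = 37.88
Round up → n = 38 per group.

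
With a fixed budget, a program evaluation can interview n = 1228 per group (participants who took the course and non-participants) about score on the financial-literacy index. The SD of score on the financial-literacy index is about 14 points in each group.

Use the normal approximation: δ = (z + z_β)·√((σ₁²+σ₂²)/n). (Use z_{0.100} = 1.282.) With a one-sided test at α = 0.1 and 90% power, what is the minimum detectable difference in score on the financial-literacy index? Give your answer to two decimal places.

Minimum detectable difference ≈ 1.45 points

δ = (z_α + z_β) · √((σ₁²+σ₂²)/n)
  = (1.282 + 1.282) · √(392/1228)
  = 2.564 · √0.31922
  = 2.564 · 0.5650
  = 1.4486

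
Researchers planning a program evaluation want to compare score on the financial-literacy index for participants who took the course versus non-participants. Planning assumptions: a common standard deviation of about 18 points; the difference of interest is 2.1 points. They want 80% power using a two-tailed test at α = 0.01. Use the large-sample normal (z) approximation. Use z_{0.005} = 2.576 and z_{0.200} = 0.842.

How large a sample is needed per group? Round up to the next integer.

n = 1717 per group

n = (z_{α/2} + z_β)² · (σ₁² + σ₂²) / δ²
  = (2.576 + 0.842)² · (2·18² = 648) / 2.1²
  = 11.6827 · 648 / 4.41
  = 1716.65
Round up → n = 1717 per group.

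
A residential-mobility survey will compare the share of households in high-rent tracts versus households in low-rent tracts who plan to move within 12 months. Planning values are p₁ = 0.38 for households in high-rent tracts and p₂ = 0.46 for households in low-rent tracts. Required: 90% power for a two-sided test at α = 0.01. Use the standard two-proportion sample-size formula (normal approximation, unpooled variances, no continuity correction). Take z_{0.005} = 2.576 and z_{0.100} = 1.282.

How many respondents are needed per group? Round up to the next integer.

n = 1126 per group

n = (z_{α/2} + z_β)² · [p₁(1−p₁) + p₂(1−p₂)] / (p₁ − p₂)²
  = (2.576 + 1.282)² · (0.38·0.62 + 0.46·0.54) / (-0.08)²
  = (3.858)² · (0.2356 + 0.2484) / 0.0064
  = 14.8842 · 0.4840 / 0.0064
  = 1125.61
Round up → n = 1126 per group.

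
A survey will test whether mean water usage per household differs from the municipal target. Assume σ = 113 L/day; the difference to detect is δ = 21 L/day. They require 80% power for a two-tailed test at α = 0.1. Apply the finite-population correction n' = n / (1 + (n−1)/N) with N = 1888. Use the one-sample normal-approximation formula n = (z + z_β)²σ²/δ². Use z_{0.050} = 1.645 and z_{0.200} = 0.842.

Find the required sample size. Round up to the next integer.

n = (z_{α/2} + z_β)² · σ² / δ²
  = (1.645 + 0.842)² · 113² / 21²
  = 6.1852 · 12769 / 441
  = 179.09
Finite-population correction (N = 1888): 179.09 / (1 + (179.09 − 1)/1888) = 163.65.
Round up → n = 164.

n = 164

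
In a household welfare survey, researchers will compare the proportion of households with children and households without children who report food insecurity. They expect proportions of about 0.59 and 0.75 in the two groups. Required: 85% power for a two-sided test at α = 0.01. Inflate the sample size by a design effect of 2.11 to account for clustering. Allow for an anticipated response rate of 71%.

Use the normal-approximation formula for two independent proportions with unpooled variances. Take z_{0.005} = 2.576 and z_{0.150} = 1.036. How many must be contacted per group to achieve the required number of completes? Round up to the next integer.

n = 651 per group

n = (z_{α/2} + z_β)² · [p₁(1−p₁) + p₂(1−p₂)] / (p₁ − p₂)²
  = (2.576 + 1.036)² · (0.59·0.41 + 0.75·0.25) / (-0.16)²
  = (3.612)² · (0.2419 + 0.1875) / 0.0256
  = 13.0465 · 0.4294 / 0.0256
  = 218.84
Design effect: 2.11 × 218.84 = 461.74.
Adjust for 71% response: 461.74 / 0.71 = 650.34.
Round up → n = 651 per group.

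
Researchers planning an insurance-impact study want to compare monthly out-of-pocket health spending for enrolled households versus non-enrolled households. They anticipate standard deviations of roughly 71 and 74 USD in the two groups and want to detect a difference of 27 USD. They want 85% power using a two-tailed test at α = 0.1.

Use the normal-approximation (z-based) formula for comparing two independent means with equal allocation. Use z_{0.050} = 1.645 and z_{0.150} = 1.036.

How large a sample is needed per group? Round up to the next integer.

n = (z_{α/2} + z_β)² · (σ₁² + σ₂²) / δ²
  = (1.645 + 1.036)² · (71² + 74² = 10517) / 27²
  = 7.1878 · 10517 / 729
  = 103.70
Round up → n = 104 per group.

n = 104 per group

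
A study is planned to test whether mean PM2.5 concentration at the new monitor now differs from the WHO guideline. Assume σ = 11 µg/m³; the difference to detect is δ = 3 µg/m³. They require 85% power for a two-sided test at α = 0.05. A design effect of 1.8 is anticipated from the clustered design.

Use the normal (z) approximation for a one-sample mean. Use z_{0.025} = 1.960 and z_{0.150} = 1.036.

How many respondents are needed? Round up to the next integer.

n = 218

n = (z_{α/2} + z_β)² · σ² / δ²
  = (1.960 + 1.036)² · 11² / 3²
  = 8.9760 · 121 / 9
  = 120.68
Design effect: 1.8 × 120.68 = 217.22.
Round up → n = 218.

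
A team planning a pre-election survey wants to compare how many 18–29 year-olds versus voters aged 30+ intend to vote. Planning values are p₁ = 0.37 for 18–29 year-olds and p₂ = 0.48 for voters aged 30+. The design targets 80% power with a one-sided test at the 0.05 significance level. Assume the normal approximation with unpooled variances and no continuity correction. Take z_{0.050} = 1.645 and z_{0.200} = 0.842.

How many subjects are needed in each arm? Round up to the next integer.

n = 247 per group

n = (z_α + z_β)² · [p₁(1−p₁) + p₂(1−p₂)] / (p₁ − p₂)²
  = (1.645 + 0.842)² · (0.37·0.63 + 0.48·0.52) / (-0.11)²
  = (2.487)² · (0.2331 + 0.2496) / 0.0121
  = 6.1852 · 0.4827 / 0.0121
  = 246.74
Round up → n = 247 per group.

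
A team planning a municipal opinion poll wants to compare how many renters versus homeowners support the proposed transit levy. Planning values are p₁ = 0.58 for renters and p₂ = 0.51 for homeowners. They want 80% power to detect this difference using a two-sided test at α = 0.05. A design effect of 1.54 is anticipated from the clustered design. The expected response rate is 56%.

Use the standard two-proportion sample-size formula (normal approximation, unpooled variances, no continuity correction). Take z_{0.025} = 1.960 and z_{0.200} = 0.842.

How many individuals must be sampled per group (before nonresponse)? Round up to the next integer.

n = (z_{α/2} + z_β)² · [p₁(1−p₁) + p₂(1−p₂)] / (p₁ − p₂)²
  = (1.960 + 0.842)² · (0.58·0.42 + 0.51·0.49) / (0.07)²
  = (2.802)² · (0.2436 + 0.2499) / 0.0049
  = 7.8512 · 0.4935 / 0.0049
  = 790.73
Design effect: 1.54 × 790.73 = 1217.72.
Adjust for 56% response: 1217.72 / 0.56 = 2174.50.
Round up → n = 2175 per group.

n = 2175 per group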